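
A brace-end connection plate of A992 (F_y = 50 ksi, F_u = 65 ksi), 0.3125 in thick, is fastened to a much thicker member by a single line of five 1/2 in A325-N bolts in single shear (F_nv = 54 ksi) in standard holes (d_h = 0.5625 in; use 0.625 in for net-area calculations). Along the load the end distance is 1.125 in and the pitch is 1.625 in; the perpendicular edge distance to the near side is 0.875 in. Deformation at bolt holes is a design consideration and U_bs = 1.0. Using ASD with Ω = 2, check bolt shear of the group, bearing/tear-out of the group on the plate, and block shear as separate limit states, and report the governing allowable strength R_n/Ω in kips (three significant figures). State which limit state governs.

26.5 kips (bolt shear governs)

Bolt shear: A_b = π·0.5²/4 = 0.1963 in²; R_n = 54 × 0.1963 × 5 × 1 = 53.01 kips → 53.01 / 2 = 26.5 kips.
Bearing: edge l_c = 0.8438, r_n = 20.57 kips; interior l_c = 1.062, r_n = 24.38 kips; R_n = 20.57 + 4·24.38 = 118.1 kips → 59 kips.
Block shear: A_gv = 2.383, A_nv = 1.504, A_nt = 0.1758 in²; R_n = min(0.6F_uA_nv, 0.6F_yA_gv) + U_bs·F_u·A_nt = 70.08 kips → 35 kips.
Bolt shear governs: 26.5 kips.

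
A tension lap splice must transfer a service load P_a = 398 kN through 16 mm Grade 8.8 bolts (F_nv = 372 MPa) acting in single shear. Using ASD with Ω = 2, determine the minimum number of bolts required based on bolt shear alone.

A_b = π·16²/4 = 201.1 mm².
Per-bolt allowable strength R_n/Ω = 372 × 201.1 × 1 / 1000 / 2 = 37.4 kN.
n ≥ 398 / 37.4 = 10.64 → use 11 bolts.

11 bolts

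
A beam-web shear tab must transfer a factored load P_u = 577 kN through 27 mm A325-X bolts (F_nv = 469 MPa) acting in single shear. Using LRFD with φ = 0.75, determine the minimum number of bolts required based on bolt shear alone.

A_b = π·27²/4 = 572.6 mm².
Per-bolt design strength φR_n = 0.75 × 469 × 572.6 × 1 / 1000 = 201.4 kN.
n ≥ 577 / 201.4 = 2.865 → use 3 bolts.

3 bolts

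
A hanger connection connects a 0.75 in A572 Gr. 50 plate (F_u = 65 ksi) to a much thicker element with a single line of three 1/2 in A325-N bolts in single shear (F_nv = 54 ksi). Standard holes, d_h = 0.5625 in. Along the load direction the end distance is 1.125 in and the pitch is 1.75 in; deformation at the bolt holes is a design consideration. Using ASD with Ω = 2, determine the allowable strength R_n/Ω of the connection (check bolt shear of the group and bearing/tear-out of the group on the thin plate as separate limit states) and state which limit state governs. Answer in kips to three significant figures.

15.9 kips (bolt shear governs)

Bolt shear: A_b = π·0.5²/4 = 0.1963 in²; R_n = 54 × 0.1963 × 3 × 1 = 31.81 kips → 31.81 / 2 = 15.9 kips.
Bearing (1.2 l_c t F_u ≤ 2.4 d t F_u): upper limit = 2.4·0.5·0.75·65 = 58.5 kips.
  Edge l_c = 1.125 − 0.5625/2 = 0.8438 → r_n = 49.36 kips; interior l_c = 1.75 − 0.5625 = 1.188 → r_n = 58.5 kips.
  R_n,bearing = 1·49.36 + 2·58.5 = 166.4 kips → 166.4 / 2 = 83.2 kips.
Bolt shear governs: 15.9 kips.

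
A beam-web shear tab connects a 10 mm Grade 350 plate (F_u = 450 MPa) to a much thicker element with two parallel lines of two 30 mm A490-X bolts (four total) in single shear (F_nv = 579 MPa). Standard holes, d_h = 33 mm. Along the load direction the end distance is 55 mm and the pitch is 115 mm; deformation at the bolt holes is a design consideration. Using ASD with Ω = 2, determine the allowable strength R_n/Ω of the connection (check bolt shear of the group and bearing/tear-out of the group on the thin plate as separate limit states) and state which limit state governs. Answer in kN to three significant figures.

Bolt shear: A_b = π·30²/4 = 706.9 mm²; R_n = 579 × 706.9 × 4 × 1 / 1000 = 1637 kN → 1637 / 2 = 819 kN.
Bearing (1.2 l_c t F_u ≤ 2.4 d t F_u): upper limit = 2.4·30·10·450 / 1000 = 324 kN.
  Edge l_c = 55 − 33/2 = 38.5 → r_n = 207.9 kN; interior l_c = 115 − 33 = 82 → r_n = 324 kN.
  R_n,bearing = 2·207.9 + 2·324 = 1064 kN → 1064 / 2 = 532 kN.
Bearing governs: 532 kN.

532 kN (bearing governs)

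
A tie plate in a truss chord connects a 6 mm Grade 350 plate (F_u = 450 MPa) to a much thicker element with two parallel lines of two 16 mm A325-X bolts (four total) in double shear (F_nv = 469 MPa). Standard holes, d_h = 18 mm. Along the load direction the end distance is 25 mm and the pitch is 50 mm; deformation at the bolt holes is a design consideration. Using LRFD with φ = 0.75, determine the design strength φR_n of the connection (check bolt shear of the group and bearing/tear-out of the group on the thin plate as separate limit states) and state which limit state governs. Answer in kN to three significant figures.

233 kN (bearing governs)

Bolt shear: A_b = π·16²/4 = 201.1 mm²; R_n = 469 × 201.1 × 4 × 2 / 1000 = 754.4 kN → 0.75 × 754.4 = 566 kN.
Bearing (1.2 l_c t F_u ≤ 2.4 d t F_u): upper limit = 2.4·16·6·450 / 1000 = 103.7 kN.
  Edge l_c = 25 − 18/2 = 16 → r_n = 51.84 kN; interior l_c = 50 − 18 = 32 → r_n = 103.7 kN.
  R_n,bearing = 2·51.84 + 2·103.7 = 311 kN → 0.75 × 311 = 233 kN.
Bearing governs: 233 kN.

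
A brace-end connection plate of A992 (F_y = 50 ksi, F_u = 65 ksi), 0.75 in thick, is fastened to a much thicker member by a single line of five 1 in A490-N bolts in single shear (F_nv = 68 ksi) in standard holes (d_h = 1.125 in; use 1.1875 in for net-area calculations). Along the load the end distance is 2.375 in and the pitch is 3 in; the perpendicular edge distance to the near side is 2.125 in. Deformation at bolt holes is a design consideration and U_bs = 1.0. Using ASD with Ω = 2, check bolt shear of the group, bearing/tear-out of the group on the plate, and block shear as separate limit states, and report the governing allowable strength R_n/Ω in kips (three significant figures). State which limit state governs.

Bolt shear: A_b = π·1²/4 = 0.7854 in²; R_n = 68 × 0.7854 × 5 × 1 = 267 kips → 267 / 2 = 134 kips.
Bearing: edge l_c = 1.812, r_n = 106 kips; interior l_c = 1.875, r_n = 109.7 kips; R_n = 106 + 4·109.7 = 544.8 kips → 272 kips.
Block shear: A_gv = 10.78, A_nv = 6.773, A_nt = 1.148 in²; R_n = min(0.6F_uA_nv, 0.6F_yA_gv) + U_bs·F_u·A_nt = 338.8 kips → 169 kips.
Bolt shear governs: 134 kips.

134 kips (bolt shear governs)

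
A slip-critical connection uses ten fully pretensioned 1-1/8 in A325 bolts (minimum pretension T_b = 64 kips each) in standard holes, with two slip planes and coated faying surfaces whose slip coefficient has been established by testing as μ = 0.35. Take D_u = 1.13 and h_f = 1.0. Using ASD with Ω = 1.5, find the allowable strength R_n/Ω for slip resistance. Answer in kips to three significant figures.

337 kips

R_n = μ · D_u · h_f · T_b · n_s · n_b = 0.35 × 1.13 × 1.0 × 64 × 2 × 10 = 506.2 kips.
Allowable strength R_n/Ω = 506.2 / 1.5 = 337 kips.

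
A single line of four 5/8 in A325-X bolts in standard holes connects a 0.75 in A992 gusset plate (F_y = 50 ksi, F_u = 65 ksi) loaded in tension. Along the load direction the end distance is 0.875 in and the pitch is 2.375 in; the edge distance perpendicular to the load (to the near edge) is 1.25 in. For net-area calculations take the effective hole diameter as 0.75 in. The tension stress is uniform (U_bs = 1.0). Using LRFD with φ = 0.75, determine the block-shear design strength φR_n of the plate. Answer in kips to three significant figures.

Shear plane L_v = 0.875 + 3·2.375 = 8 in; A_gv = 8 × 0.75 = 6 in².
A_nv = (8 − 3.5·0.75) × 0.75 = 4.031 in².
A_nt = (1.25 − 0.5·0.75) × 0.75 = 0.6562 in².
0.6 F_u A_nv = 157.2 kips; 0.6 F_y A_gv = 180 kips → shear rupture governs the shear term.
R_n = 157.2 + 1.0 × 65 × 0.6562 = 199.9 kips.
Design strength φR_n = 0.75 × 199.9 = 150 kips.

150 kips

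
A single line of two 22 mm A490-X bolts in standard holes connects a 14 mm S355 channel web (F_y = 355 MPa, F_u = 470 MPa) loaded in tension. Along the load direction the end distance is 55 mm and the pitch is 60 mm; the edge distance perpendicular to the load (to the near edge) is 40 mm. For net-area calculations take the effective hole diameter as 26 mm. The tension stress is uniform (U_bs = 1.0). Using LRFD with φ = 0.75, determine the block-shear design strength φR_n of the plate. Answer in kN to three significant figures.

358 kN

Shear plane L_v = 55 + 1·60 = 115 mm; A_gv = 115 × 14 = 1610 mm².
A_nv = (115 − 1.5·26) × 14 = 1064 mm².
A_nt = (40 − 0.5·26) × 14 = 378 mm².
0.6 F_u A_nv = 300 kN; 0.6 F_y A_gv = 342.9 kN → shear rupture governs the shear term.
R_n = 300 + 1.0 × 470 × 378 / 1000 = 477.7 kN.
Design strength φR_n = 0.75 × 477.7 = 358 kN.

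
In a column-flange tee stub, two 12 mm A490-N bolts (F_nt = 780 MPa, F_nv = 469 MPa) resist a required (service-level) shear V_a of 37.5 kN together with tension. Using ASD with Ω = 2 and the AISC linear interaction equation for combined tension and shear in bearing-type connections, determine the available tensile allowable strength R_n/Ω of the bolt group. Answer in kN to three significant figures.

52.3 kN

A_b = π·12²/4 = 113.1 mm²; f_rv = 37.5 × 1000 / (2 × 113.1) = 165.8 MPa.
F'_nt = 1.3 F_nt − (Ω F_nt / F_nv) f_rv = 1.3·780 − (2·780/469)·165.8 = 462.6 MPa, capped at F_nt → F'_nt = 462.6 MPa.
R_n = F'_nt · A_b · n = 462.6 × 113.1 × 2 / 1000 = 104.6 kN.
Allowable strength R_n/Ω = 104.6 / 2 = 52.3 kN.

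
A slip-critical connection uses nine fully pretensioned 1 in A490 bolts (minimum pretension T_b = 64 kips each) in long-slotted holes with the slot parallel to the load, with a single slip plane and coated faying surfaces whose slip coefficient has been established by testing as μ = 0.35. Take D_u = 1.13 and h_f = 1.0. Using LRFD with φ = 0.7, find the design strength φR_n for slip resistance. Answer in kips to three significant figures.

159 kips

R_n = μ · D_u · h_f · T_b · n_s · n_b = 0.35 × 1.13 × 1.0 × 64 × 1 × 9 = 227.8 kips.
Design strength φR_n = 0.7 × 227.8 = 159 kips.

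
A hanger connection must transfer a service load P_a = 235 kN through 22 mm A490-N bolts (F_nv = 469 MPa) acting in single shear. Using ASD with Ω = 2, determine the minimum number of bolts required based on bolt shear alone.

3 bolts

A_b = π·22²/4 = 380.1 mm².
Per-bolt allowable strength R_n/Ω = 469 × 380.1 × 1 / 1000 / 2 = 89.14 kN.
n ≥ 235 / 89.14 = 2.636 → use 3 bolts.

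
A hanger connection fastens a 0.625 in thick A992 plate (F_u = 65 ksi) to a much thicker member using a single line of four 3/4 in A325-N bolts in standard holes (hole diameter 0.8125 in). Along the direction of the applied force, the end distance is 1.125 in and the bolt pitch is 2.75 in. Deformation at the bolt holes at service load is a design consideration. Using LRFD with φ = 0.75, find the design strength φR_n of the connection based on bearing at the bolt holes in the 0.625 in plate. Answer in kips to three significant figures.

191 kips

Per bolt r_n = 1.2 l_c t F_u ≤ 2.4 d t F_u; upper limit = 2.4 × 0.75 × 0.625 × 65 = 73.12 kips.
Edge bolt: l_c = 1.125 − 0.8125/2 = 0.7188 in → 1.2 × 0.7188 × 0.625 × 65 = 35.04 → r_n = 35.04 kips.
Interior bolts: l_c = 2.75 − 0.8125 = 1.938 in → 1.2 × 1.938 × 0.625 × 65 = 94.45 → r_n = 73.12 kips.
R_n = 1 × 35.04 + 3 × 73.12 = 254.4 kips.
Design strength φR_n = 0.75 × 254.4 = 191 kips.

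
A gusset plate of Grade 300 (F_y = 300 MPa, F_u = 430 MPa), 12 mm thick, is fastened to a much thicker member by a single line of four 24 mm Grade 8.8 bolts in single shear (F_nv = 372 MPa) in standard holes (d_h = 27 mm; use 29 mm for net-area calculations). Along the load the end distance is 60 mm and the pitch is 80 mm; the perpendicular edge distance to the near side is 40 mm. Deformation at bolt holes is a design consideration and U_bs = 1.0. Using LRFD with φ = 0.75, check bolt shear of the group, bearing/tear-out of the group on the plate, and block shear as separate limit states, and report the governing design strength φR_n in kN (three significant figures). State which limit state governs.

505 kN (bolt shear governs)

Bolt shear: A_b = π·24²/4 = 452.4 mm²; R_n = 372 × 452.4 × 4 × 1 / 1000 = 673.2 kN → 0.75 × 673.2 = 505 kN.
Bearing: edge l_c = 46.5, r_n = 287.9 kN; interior l_c = 53, r_n = 297.2 kN; R_n = 287.9 + 3·297.2 = 1180 kN → 885 kN.
Block shear: A_gv = 3600, A_nv = 2382, A_nt = 306 mm²; R_n = min(0.6F_uA_nv, 0.6F_yA_gv) + U_bs·F_u·A_nt = 746.1 kN → 560 kN.
Bolt shear governs: 505 kN.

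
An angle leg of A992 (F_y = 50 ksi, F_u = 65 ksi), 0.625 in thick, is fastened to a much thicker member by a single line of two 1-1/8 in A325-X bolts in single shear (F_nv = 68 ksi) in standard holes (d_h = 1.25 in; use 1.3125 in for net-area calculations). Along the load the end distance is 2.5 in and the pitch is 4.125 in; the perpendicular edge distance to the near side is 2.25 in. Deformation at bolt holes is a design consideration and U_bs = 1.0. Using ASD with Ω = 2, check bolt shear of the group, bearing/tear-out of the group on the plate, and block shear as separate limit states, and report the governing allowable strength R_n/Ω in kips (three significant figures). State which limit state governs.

Bolt shear: A_b = π·1.125²/4 = 0.994 in²; R_n = 68 × 0.994 × 2 × 1 = 135.2 kips → 135.2 / 2 = 67.6 kips.
Bearing: edge l_c = 1.875, r_n = 91.41 kips; interior l_c = 2.875, r_n = 109.7 kips; R_n = 91.41 + 1·109.7 = 201.1 kips → 101 kips.
Block shear: A_gv = 4.141, A_nv = 2.91, A_nt = 0.9961 in²; R_n = min(0.6F_uA_nv, 0.6F_yA_gv) + U_bs·F_u·A_nt = 178.2 kips → 89.1 kips.
Bolt shear governs: 67.6 kips.

67.6 kips (bolt shear governs)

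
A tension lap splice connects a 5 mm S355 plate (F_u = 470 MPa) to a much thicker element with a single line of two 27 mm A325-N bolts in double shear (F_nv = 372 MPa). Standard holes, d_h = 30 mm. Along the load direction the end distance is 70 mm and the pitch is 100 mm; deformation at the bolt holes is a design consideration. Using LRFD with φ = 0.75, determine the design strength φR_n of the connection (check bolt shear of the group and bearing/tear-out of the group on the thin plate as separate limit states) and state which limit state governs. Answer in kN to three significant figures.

Bolt shear: A_b = π·27²/4 = 572.6 mm²; R_n = 372 × 572.6 × 2 × 2 / 1000 = 852 kN → 0.75 × 852 = 639 kN.
Bearing (1.2 l_c t F_u ≤ 2.4 d t F_u): upper limit = 2.4·27·5·470 / 1000 = 152.3 kN.
  Edge l_c = 70 − 30/2 = 55 → r_n = 152.3 kN; interior l_c = 100 − 30 = 70 → r_n = 152.3 kN.
  R_n,bearing = 1·152.3 + 1·152.3 = 304.6 kN → 0.75 × 304.6 = 228 kN.
Bearing governs: 228 kN.

228 kN (bearing governs)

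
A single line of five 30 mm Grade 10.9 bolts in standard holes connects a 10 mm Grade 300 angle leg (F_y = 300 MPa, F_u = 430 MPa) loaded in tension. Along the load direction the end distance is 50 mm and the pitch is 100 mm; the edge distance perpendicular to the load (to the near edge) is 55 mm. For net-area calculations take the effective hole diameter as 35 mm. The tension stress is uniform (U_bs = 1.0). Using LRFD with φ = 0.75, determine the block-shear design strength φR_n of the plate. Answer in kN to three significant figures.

687 kN

Shear plane L_v = 50 + 4·100 = 450 mm; A_gv = 450 × 10 = 4500 mm².
A_nv = (450 − 4.5·35) × 10 = 2925 mm².
A_nt = (55 − 0.5·35) × 10 = 375 mm².
0.6 F_u A_nv = 754.6 kN; 0.6 F_y A_gv = 810 kN → shear rupture governs the shear term.
R_n = 754.6 + 1.0 × 430 × 375 / 1000 = 915.9 kN.
Design strength φR_n = 0.75 × 915.9 = 687 kN.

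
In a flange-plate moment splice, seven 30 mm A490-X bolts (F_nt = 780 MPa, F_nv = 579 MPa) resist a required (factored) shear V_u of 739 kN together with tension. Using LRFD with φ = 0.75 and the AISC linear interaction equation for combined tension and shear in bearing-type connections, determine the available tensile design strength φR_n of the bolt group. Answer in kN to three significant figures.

A_b = π·30²/4 = 706.9 mm²; f_rv = 739 × 1000 / (7 × 706.9) = 149.4 MPa.
F'_nt = 1.3 F_nt − (F_nt / φF_nv) f_rv = 1.3·780 − (780/(0.75·579))·149.4 = 745.7 MPa, capped at F_nt → F'_nt = 745.7 MPa.
R_n = F'_nt · A_b · n = 745.7 × 706.9 × 7 / 1000 = 3690 kN.
Design strength φR_n = 0.75 × 3690 = 2770 kN.

2770 kN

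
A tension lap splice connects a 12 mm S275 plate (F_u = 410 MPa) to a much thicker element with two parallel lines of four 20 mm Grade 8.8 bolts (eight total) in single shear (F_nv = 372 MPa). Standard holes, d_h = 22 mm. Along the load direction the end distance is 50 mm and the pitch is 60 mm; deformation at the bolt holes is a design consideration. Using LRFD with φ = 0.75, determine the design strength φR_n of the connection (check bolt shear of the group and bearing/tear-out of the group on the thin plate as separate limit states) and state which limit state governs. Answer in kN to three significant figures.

Bolt shear: A_b = π·20²/4 = 314.2 mm²; R_n = 372 × 314.2 × 8 × 1 / 1000 = 934.9 kN → 0.75 × 934.9 = 701 kN.
Bearing (1.2 l_c t F_u ≤ 2.4 d t F_u): upper limit = 2.4·20·12·410 / 1000 = 236.2 kN.
  Edge l_c = 50 − 22/2 = 39 → r_n = 230.3 kN; interior l_c = 60 − 22 = 38 → r_n = 224.4 kN.
  R_n,bearing = 2·230.3 + 6·224.4 = 1807 kN → 0.75 × 1807 = 1350 kN.
Bolt shear governs: 701 kN.

701 kN (bolt shear governs)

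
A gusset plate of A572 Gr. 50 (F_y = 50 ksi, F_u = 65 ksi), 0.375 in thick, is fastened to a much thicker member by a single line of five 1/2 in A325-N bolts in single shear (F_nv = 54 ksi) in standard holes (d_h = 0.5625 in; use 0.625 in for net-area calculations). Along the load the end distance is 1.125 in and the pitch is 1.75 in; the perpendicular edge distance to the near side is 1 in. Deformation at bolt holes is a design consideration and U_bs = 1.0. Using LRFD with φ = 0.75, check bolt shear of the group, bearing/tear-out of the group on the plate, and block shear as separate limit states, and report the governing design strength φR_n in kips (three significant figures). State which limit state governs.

39.8 kips (bolt shear governs)

Bolt shear: A_b = π·0.5²/4 = 0.1963 in²; R_n = 54 × 0.1963 × 5 × 1 = 53.01 kips → 0.75 × 53.01 = 39.8 kips.
Bearing: edge l_c = 0.8438, r_n = 24.68 kips; interior l_c = 1.188, r_n = 29.25 kips; R_n = 24.68 + 4·29.25 = 141.7 kips → 106 kips.
Block shear: A_gv = 3.047, A_nv = 1.992, A_nt = 0.2578 in²; R_n = min(0.6F_uA_nv, 0.6F_yA_gv) + U_bs·F_u·A_nt = 94.45 kips → 70.8 kips.
Bolt shear governs: 39.8 kips.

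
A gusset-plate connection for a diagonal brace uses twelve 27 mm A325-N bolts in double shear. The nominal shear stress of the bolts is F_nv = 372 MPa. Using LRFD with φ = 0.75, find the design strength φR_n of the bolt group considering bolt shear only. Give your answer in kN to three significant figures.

A_b = π × 27² / 4 = 572.6 mm².
R_n = F_nv · A_b · n · n_s = 372 × 572.6 × 12 × 2 / 1000 = 5112 kN.
Design strength φR_n = 0.75 × 5112 = 3830 kN.

3830 kN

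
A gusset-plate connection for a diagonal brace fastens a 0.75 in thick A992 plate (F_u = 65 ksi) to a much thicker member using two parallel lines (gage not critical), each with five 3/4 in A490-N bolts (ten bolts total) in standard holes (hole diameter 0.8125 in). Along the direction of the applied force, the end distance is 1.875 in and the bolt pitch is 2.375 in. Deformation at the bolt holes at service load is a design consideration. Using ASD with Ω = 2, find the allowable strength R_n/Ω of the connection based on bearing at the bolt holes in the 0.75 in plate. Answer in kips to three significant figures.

Per bolt r_n = 1.2 l_c t F_u ≤ 2.4 d t F_u; upper limit = 2.4 × 0.75 × 0.75 × 65 = 87.75 kips.
Edge bolt: l_c = 1.875 − 0.8125/2 = 1.469 in → 1.2 × 1.469 × 0.75 × 65 = 85.92 → r_n = 85.92 kips.
Interior bolts: l_c = 2.375 − 0.8125 = 1.562 in → 1.2 × 1.562 × 0.75 × 65 = 91.41 → r_n = 87.75 kips.
R_n = 2 × 85.92 + 8 × 87.75 = 873.8 kips.
Allowable strength R_n/Ω = 873.8 / 2 = 437 kips.

437 kips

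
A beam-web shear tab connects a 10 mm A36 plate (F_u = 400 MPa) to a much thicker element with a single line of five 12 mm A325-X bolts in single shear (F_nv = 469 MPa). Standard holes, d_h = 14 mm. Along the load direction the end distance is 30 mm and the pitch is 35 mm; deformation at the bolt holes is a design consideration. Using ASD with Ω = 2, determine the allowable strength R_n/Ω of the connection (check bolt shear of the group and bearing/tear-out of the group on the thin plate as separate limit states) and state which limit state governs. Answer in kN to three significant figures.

Bolt shear: A_b = π·12²/4 = 113.1 mm²; R_n = 469 × 113.1 × 5 × 1 / 1000 = 265.2 kN → 265.2 / 2 = 133 kN.
Bearing (1.2 l_c t F_u ≤ 2.4 d t F_u): upper limit = 2.4·12·10·400 / 1000 = 115.2 kN.
  Edge l_c = 30 − 14/2 = 23 → r_n = 110.4 kN; interior l_c = 35 − 14 = 21 → r_n = 100.8 kN.
  R_n,bearing = 1·110.4 + 4·100.8 = 513.6 kN → 513.6 / 2 = 257 kN.
Bolt shear governs: 133 kN.

133 kN (bolt shear governs)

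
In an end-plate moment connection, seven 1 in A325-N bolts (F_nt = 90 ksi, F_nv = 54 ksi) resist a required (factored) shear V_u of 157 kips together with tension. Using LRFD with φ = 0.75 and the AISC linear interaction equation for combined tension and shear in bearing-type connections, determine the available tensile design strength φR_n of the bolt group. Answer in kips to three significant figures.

221 kips

A_b = π·1²/4 = 0.7854 in²; f_rv = 157 / (7 × 0.7854) = 28.56 ksi.
F'_nt = 1.3 F_nt − (F_nt / φF_nv) f_rv = 1.3·90 − (90/(0.75·54))·28.56 = 53.54 ksi, capped at F_nt → F'_nt = 53.54 ksi.
R_n = F'_nt · A_b · n = 53.54 × 0.7854 × 7 = 294.4 kips.
Design strength φR_n = 0.75 × 294.4 = 221 kips.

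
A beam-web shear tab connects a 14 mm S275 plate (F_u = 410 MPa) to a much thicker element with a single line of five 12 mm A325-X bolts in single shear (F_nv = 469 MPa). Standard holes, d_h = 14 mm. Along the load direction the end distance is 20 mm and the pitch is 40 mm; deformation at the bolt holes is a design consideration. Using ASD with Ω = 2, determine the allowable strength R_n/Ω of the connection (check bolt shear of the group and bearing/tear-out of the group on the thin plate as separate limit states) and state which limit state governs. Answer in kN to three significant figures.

Bolt shear: A_b = π·12²/4 = 113.1 mm²; R_n = 469 × 113.1 × 5 × 1 / 1000 = 265.2 kN → 265.2 / 2 = 133 kN.
Bearing (1.2 l_c t F_u ≤ 2.4 d t F_u): upper limit = 2.4·12·14·410 / 1000 = 165.3 kN.
  Edge l_c = 20 − 14/2 = 13 → r_n = 89.54 kN; interior l_c = 40 − 14 = 26 → r_n = 165.3 kN.
  R_n,bearing = 1·89.54 + 4·165.3 = 750.8 kN → 750.8 / 2 = 375 kN.
Bolt shear governs: 133 kN.

133 kN (bolt shear governs)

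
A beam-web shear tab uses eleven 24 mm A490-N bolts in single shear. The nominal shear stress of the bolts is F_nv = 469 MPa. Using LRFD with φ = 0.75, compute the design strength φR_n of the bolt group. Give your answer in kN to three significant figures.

1750 kN

A_b = π × 24² / 4 = 452.4 mm².
R_n = F_nv · A_b · n · n_s = 469 × 452.4 × 11 × 1 / 1000 = 2334 kN.
Design strength φR_n = 0.75 × 2334 = 1750 kN.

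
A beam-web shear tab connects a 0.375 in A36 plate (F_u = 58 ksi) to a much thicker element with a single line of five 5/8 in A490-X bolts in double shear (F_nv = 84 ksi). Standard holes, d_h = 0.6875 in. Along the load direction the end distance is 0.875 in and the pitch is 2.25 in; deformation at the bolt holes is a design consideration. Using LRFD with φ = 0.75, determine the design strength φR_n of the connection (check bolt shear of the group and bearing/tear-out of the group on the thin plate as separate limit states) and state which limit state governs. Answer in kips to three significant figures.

Bolt shear: A_b = π·0.625²/4 = 0.3068 in²; R_n = 84 × 0.3068 × 5 × 2 = 257.7 kips → 0.75 × 257.7 = 193 kips.
Bearing (1.2 l_c t F_u ≤ 2.4 d t F_u): upper limit = 2.4·0.625·0.375·58 = 32.62 kips.
  Edge l_c = 0.875 − 0.6875/2 = 0.5312 → r_n = 13.87 kips; interior l_c = 2.25 − 0.6875 = 1.562 → r_n = 32.62 kips.
  R_n,bearing = 1·13.87 + 4·32.62 = 144.4 kips → 0.75 × 144.4 = 108 kips.
Bearing governs: 108 kips.

108 kips (bearing governs)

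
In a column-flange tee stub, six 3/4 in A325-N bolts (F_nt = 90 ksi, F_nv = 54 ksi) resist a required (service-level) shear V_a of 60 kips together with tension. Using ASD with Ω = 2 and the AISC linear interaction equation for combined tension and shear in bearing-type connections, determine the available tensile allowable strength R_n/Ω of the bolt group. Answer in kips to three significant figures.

A_b = π·0.75²/4 = 0.4418 in²; f_rv = 60 / (6 × 0.4418) = 22.64 ksi.
F'_nt = 1.3 F_nt − (Ω F_nt / F_nv) f_rv = 1.3·90 − (2·90/54)·22.64 = 41.55 ksi, capped at F_nt → F'_nt = 41.55 ksi.
R_n = F'_nt · A_b · n = 41.55 × 0.4418 × 6 = 110.1 kips.
Allowable strength R_n/Ω = 110.1 / 2 = 55.1 kips.

55.1 kips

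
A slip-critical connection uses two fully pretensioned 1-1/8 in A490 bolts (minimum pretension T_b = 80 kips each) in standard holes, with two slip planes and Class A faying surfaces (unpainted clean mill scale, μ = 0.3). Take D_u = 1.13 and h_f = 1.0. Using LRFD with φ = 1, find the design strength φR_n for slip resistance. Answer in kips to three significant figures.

R_n = μ · D_u · h_f · T_b · n_s · n_b = 0.3 × 1.13 × 1.0 × 80 × 2 × 2 = 108.5 kips.
Design strength φR_n = 1 × 108.5 = 108 kips.

108 kips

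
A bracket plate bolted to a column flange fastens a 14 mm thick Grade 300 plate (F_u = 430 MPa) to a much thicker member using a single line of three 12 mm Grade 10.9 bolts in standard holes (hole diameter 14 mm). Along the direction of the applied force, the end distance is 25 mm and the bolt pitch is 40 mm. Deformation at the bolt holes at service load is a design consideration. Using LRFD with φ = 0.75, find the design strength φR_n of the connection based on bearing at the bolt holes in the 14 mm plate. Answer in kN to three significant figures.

358 kN

Per bolt r_n = 1.2 l_c t F_u ≤ 2.4 d t F_u; upper limit = 2.4 × 12 × 14 × 430 / 1000 = 173.4 kN.
Edge bolt: l_c = 25 − 14/2 = 18 mm → 1.2 × 18 × 14 × 430 / 1000 = 130 → r_n = 130 kN.
Interior bolts: l_c = 40 − 14 = 26 mm → 1.2 × 26 × 14 × 430 / 1000 = 187.8 → r_n = 173.4 kN.
R_n = 1 × 130 + 2 × 173.4 = 476.8 kN.
Design strength φR_n = 0.75 × 476.8 = 358 kN.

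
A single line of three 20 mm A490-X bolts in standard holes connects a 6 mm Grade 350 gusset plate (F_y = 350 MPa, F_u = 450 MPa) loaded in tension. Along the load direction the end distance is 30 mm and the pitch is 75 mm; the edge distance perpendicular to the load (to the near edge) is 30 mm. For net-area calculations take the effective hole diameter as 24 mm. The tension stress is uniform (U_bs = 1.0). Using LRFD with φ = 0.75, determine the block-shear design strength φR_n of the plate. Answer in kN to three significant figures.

182 kN

Shear plane L_v = 30 + 2·75 = 180 mm; A_gv = 180 × 6 = 1080 mm².
A_nv = (180 − 2.5·24) × 6 = 720 mm².
A_nt = (30 − 0.5·24) × 6 = 108 mm².
0.6 F_u A_nv = 194.4 kN; 0.6 F_y A_gv = 226.8 kN → shear rupture governs the shear term.
R_n = 194.4 + 1.0 × 450 × 108 / 1000 = 243 kN.
Design strength φR_n = 0.75 × 243 = 182 kN.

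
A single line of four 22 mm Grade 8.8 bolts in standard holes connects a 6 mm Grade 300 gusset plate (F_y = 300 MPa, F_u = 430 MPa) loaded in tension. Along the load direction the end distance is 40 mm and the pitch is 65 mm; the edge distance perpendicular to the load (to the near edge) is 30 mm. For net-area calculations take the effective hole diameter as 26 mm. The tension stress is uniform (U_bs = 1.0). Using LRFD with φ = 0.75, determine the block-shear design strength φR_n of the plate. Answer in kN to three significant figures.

Shear plane L_v = 40 + 3·65 = 235 mm; A_gv = 235 × 6 = 1410 mm².
A_nv = (235 − 3.5·26) × 6 = 864 mm².
A_nt = (30 − 0.5·26) × 6 = 102 mm².
0.6 F_u A_nv = 222.9 kN; 0.6 F_y A_gv = 253.8 kN → shear rupture governs the shear term.
R_n = 222.9 + 1.0 × 430 × 102 / 1000 = 266.8 kN.
Design strength φR_n = 0.75 × 266.8 = 200 kN.

200 kN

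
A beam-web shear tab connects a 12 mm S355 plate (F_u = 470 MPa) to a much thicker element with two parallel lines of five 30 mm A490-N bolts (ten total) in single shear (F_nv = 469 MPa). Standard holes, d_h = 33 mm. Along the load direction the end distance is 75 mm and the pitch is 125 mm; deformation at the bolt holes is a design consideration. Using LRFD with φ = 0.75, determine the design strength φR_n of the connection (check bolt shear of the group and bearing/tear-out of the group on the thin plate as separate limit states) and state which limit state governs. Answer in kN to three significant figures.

2490 kN (bolt shear governs)

Bolt shear: A_b = π·30²/4 = 706.9 mm²; R_n = 469 × 706.9 × 10 × 1 / 1000 = 3315 kN → 0.75 × 3315 = 2490 kN.
Bearing (1.2 l_c t F_u ≤ 2.4 d t F_u): upper limit = 2.4·30·12·470 / 1000 = 406.1 kN.
  Edge l_c = 75 − 33/2 = 58.5 → r_n = 395.9 kN; interior l_c = 125 − 33 = 92 → r_n = 406.1 kN.
  R_n,bearing = 2·395.9 + 8·406.1 = 4040 kN → 0.75 × 4040 = 3030 kN.
Bolt shear governs: 2490 kN.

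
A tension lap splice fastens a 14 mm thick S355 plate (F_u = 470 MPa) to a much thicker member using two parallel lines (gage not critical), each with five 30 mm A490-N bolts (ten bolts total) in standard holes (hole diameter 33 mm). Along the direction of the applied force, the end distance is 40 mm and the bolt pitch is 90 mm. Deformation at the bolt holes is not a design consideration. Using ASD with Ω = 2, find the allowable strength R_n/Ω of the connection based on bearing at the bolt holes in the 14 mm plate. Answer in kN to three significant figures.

2480 kN

Per bolt r_n = 1.5 l_c t F_u ≤ 3.0 d t F_u; upper limit = 3.0 × 30 × 14 × 470 / 1000 = 592.2 kN.
Edge bolt: l_c = 40 − 33/2 = 23.5 mm → 1.5 × 23.5 × 14 × 470 / 1000 = 231.9 → r_n = 231.9 kN.
Interior bolts: l_c = 90 − 33 = 57 mm → 1.5 × 57 × 14 × 470 / 1000 = 562.6 → r_n = 562.6 kN.
R_n = 2 × 231.9 + 8 × 562.6 = 4965 kN.
Allowable strength R_n/Ω = 4965 / 2 = 2480 kN.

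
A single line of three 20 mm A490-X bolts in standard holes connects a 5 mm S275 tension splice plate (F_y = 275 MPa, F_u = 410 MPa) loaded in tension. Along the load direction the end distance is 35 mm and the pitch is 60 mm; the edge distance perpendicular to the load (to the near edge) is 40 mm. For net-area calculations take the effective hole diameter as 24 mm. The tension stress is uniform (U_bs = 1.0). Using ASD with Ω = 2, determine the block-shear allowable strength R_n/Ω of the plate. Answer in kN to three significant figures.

87.1 kN

Shear plane L_v = 35 + 2·60 = 155 mm; A_gv = 155 × 5 = 775 mm².
A_nv = (155 − 2.5·24) × 5 = 475 mm².
A_nt = (40 − 0.5·24) × 5 = 140 mm².
0.6 F_u A_nv = 116.9 kN; 0.6 F_y A_gv = 127.9 kN → shear rupture governs the shear term.
R_n = 116.9 + 1.0 × 410 × 140 / 1000 = 174.2 kN.
Allowable strength R_n/Ω = 174.2 / 2 = 87.1 kN.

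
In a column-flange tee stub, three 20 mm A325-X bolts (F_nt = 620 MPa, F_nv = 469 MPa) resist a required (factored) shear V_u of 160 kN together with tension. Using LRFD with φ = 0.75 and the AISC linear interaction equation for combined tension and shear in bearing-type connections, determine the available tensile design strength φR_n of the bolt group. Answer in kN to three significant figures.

A_b = π·20²/4 = 314.2 mm²; f_rv = 160 × 1000 / (3 × 314.2) = 169.8 MPa.
F'_nt = 1.3 F_nt − (F_nt / φF_nv) f_rv = 1.3·620 − (620/(0.75·469))·169.8 = 506.8 MPa, capped at F_nt → F'_nt = 506.8 MPa.
R_n = F'_nt · A_b · n = 506.8 × 314.2 × 3 / 1000 = 477.6 kN.
Design strength φR_n = 0.75 × 477.6 = 358 kN.

358 kN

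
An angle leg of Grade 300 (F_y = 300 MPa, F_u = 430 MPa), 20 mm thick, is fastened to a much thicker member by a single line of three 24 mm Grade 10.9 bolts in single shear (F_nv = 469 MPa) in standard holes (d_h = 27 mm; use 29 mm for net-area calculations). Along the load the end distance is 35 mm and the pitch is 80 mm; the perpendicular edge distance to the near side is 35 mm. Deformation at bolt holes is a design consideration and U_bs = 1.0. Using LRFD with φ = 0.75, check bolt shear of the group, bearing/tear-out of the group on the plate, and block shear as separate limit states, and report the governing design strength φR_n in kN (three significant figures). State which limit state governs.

Bolt shear: A_b = π·24²/4 = 452.4 mm²; R_n = 469 × 452.4 × 3 × 1 / 1000 = 636.5 kN → 0.75 × 636.5 = 477 kN.
Bearing: edge l_c = 21.5, r_n = 221.9 kN; interior l_c = 53, r_n = 495.4 kN; R_n = 221.9 + 2·495.4 = 1213 kN → 909 kN.
Block shear: A_gv = 3900, A_nv = 2450, A_nt = 410 mm²; R_n = min(0.6F_uA_nv, 0.6F_yA_gv) + U_bs·F_u·A_nt = 808.4 kN → 606 kN.
Bolt shear governs: 477 kN.

477 kN (bolt shear governs)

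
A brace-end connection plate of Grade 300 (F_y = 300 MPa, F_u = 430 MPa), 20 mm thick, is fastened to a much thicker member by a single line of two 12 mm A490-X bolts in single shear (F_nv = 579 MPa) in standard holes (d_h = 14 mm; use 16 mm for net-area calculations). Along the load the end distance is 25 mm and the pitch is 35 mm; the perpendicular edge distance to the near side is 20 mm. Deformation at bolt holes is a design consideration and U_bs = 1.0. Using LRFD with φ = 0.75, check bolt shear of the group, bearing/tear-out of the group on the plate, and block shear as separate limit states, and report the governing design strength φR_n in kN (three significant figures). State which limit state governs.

98.2 kN (bolt shear governs)

Bolt shear: A_b = π·12²/4 = 113.1 mm²; R_n = 579 × 113.1 × 2 × 1 / 1000 = 131 kN → 0.75 × 131 = 98.2 kN.
Bearing: edge l_c = 18, r_n = 185.8 kN; interior l_c = 21, r_n = 216.7 kN; R_n = 185.8 + 1·216.7 = 402.5 kN → 302 kN.
Block shear: A_gv = 1200, A_nv = 720, A_nt = 240 mm²; R_n = min(0.6F_uA_nv, 0.6F_yA_gv) + U_bs·F_u·A_nt = 289 kN → 217 kN.
Bolt shear governs: 98.2 kN.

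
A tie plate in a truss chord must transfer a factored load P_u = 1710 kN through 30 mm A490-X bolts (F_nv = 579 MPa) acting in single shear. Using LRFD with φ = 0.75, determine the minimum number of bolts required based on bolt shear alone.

A_b = π·30²/4 = 706.9 mm².
Per-bolt design strength φR_n = 0.75 × 579 × 706.9 × 1 / 1000 = 307 kN.
n ≥ 1710 / 307 = 5.571 → use 6 bolts.

6 bolts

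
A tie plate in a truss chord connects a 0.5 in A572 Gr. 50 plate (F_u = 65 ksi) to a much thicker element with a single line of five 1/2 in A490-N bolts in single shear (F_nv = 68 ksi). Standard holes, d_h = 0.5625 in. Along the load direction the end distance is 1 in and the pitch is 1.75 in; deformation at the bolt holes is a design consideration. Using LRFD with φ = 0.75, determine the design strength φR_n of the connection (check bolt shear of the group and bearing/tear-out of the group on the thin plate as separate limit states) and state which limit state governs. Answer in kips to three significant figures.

50.1 kips (bolt shear governs)

Bolt shear: A_b = π·0.5²/4 = 0.1963 in²; R_n = 68 × 0.1963 × 5 × 1 = 66.76 kips → 0.75 × 66.76 = 50.1 kips.
Bearing (1.2 l_c t F_u ≤ 2.4 d t F_u): upper limit = 2.4·0.5·0.5·65 = 39 kips.
  Edge l_c = 1 − 0.5625/2 = 0.7188 → r_n = 28.03 kips; interior l_c = 1.75 − 0.5625 = 1.188 → r_n = 39 kips.
  R_n,bearing = 1·28.03 + 4·39 = 184 kips → 0.75 × 184 = 138 kips.
Bolt shear governs: 50.1 kips.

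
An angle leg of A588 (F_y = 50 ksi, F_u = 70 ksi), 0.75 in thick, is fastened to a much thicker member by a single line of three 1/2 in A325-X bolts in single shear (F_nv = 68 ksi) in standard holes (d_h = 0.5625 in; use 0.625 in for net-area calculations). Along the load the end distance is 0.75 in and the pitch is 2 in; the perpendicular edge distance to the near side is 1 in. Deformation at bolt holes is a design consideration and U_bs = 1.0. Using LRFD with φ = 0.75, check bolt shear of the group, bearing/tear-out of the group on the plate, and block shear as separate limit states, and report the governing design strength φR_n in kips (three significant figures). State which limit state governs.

Bolt shear: A_b = π·0.5²/4 = 0.1963 in²; R_n = 68 × 0.1963 × 3 × 1 = 40.06 kips → 0.75 × 40.06 = 30 kips.
Bearing: edge l_c = 0.4688, r_n = 29.53 kips; interior l_c = 1.438, r_n = 63 kips; R_n = 29.53 + 2·63 = 155.5 kips → 117 kips.
Block shear: A_gv = 3.562, A_nv = 2.391, A_nt = 0.5156 in²; R_n = min(0.6F_uA_nv, 0.6F_yA_gv) + U_bs·F_u·A_nt = 136.5 kips → 102 kips.
Bolt shear governs: 30 kips.

30 kips (bolt shear governs)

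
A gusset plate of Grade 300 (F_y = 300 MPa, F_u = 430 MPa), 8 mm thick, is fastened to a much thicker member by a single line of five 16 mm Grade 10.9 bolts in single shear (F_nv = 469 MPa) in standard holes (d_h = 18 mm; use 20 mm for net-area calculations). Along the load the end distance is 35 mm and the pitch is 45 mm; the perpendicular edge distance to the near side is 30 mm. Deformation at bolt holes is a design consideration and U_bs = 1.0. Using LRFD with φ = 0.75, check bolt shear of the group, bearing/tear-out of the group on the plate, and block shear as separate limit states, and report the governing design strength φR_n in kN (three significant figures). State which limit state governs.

245 kN (block shear governs)

Bolt shear: A_b = π·16²/4 = 201.1 mm²; R_n = 469 × 201.1 × 5 × 1 / 1000 = 471.5 kN → 0.75 × 471.5 = 354 kN.
Bearing: edge l_c = 26, r_n = 107.3 kN; interior l_c = 27, r_n = 111.5 kN; R_n = 107.3 + 4·111.5 = 553.2 kN → 415 kN.
Block shear: A_gv = 1720, A_nv = 1000, A_nt = 160 mm²; R_n = min(0.6F_uA_nv, 0.6F_yA_gv) + U_bs·F_u·A_nt = 326.8 kN → 245 kN.
Block shear governs: 245 kN.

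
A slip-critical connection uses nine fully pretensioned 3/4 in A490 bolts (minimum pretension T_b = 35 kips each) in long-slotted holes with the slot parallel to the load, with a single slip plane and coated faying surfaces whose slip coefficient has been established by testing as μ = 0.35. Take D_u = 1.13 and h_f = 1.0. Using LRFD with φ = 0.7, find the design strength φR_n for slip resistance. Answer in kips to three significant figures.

R_n = μ · D_u · h_f · T_b · n_s · n_b = 0.35 × 1.13 × 1.0 × 35 × 1 × 9 = 124.6 kips.
Design strength φR_n = 0.7 × 124.6 = 87.2 kips.

87.2 kips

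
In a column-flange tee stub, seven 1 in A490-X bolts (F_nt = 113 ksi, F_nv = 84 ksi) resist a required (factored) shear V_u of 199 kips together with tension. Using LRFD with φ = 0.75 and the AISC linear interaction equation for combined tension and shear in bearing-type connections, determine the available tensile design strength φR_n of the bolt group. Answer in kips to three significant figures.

338 kips

A_b = π·1²/4 = 0.7854 in²; f_rv = 199 / (7 × 0.7854) = 36.2 ksi.
F'_nt = 1.3 F_nt − (F_nt / φF_nv) f_rv = 1.3·113 − (113/(0.75·84))·36.2 = 81.98 ksi, capped at F_nt → F'_nt = 81.98 ksi.
R_n = F'_nt · A_b · n = 81.98 × 0.7854 × 7 = 450.7 kips.
Design strength φR_n = 0.75 × 450.7 = 338 kips.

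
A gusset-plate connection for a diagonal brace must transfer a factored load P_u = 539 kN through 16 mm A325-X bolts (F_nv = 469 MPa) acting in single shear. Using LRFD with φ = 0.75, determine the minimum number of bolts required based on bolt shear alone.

8 bolts

A_b = π·16²/4 = 201.1 mm².
Per-bolt design strength φR_n = 0.75 × 469 × 201.1 × 1 / 1000 = 70.72 kN.
n ≥ 539 / 70.72 = 7.621 → use 8 bolts.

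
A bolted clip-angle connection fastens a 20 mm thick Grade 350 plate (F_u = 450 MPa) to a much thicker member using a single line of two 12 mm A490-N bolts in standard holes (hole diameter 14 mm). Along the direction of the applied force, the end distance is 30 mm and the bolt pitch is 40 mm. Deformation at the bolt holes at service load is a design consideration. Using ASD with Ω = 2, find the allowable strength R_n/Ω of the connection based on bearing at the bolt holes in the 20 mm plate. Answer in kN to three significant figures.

254 kN

Per bolt r_n = 1.2 l_c t F_u ≤ 2.4 d t F_u; upper limit = 2.4 × 12 × 20 × 450 / 1000 = 259.2 kN.
Edge bolt: l_c = 30 − 14/2 = 23 mm → 1.2 × 23 × 20 × 450 / 1000 = 248.4 → r_n = 248.4 kN.
Interior bolts: l_c = 40 − 14 = 26 mm → 1.2 × 26 × 20 × 450 / 1000 = 280.8 → r_n = 259.2 kN.
R_n = 1 × 248.4 + 1 × 259.2 = 507.6 kN.
Allowable strength R_n/Ω = 507.6 / 2 = 254 kN.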